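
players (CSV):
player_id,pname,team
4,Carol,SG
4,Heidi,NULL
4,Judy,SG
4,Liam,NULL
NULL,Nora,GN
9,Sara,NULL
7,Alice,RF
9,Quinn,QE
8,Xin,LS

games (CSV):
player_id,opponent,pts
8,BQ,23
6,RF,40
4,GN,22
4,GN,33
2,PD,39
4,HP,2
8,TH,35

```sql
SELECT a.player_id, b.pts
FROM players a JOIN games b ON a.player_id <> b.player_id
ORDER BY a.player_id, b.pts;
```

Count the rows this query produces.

42

INNER JOIN keeps only pairs where the ON condition holds.
Matching on a.player_id <> b.player_id. A NULL in a compared column never satisfies the condition.
- player_id=4: 4 matching b row(s), so 4 row(s) emitted.
- player_id=4: 4 matching b row(s), so 4 row(s) emitted.
- player_id=4: 4 matching b row(s), so 4 row(s) emitted.
- player_id=4: 4 matching b row(s), so 4 row(s) emitted.
- player_id=NULL: no matching b row, dropped.
- player_id=9: 7 matching b row(s), so 7 row(s) emitted.
- player_id=7: 7 matching b row(s), so 7 row(s) emitted.
- player_id=9: 7 matching b row(s), so 7 row(s) emitted.
- player_id=8: 5 matching b row(s), so 5 row(s) emitted.
Total: 42 rows.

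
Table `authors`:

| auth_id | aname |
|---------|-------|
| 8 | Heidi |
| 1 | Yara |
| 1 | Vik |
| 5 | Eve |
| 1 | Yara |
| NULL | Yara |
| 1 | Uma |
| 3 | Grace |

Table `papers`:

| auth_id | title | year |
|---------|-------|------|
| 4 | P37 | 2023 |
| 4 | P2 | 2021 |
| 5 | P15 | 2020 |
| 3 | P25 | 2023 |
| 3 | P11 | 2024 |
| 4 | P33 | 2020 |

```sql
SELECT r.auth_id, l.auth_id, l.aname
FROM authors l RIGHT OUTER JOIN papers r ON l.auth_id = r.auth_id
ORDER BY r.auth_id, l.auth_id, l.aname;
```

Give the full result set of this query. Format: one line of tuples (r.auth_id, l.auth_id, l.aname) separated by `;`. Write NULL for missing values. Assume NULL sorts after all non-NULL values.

RIGHT JOIN keeps every row from `papers`; unmatched rows get NULL for `authors`'s columns.
Matching on l.auth_id = r.auth_id. A NULL in a compared column never satisfies the condition.
- l (auth_id=8) has no partner in r.
- l (auth_id=1) has no partner in r.
- l (auth_id=1) has no partner in r.
- l (auth_id=5) pairs with 1 row(s) of r.
- l (auth_id=1) has no partner in r.
- l (auth_id=NULL) has no partner in r.
- l (auth_id=1) has no partner in r.
- l (auth_id=3) pairs with 2 row(s) of r.
- 3 row(s) from r found no l partner → padded with NULL.
After projecting and ordering:
r.auth_id | l.auth_id | l.aname
3 | 3 | Grace
3 | 3 | Grace
4 | NULL | NULL
4 | NULL | NULL
4 | NULL | NULL
5 | 5 | Eve

(3, 3, Grace); (3, 3, Grace); (4, NULL, NULL); (4, NULL, NULL); (4, NULL, NULL); (5, 5, Eve)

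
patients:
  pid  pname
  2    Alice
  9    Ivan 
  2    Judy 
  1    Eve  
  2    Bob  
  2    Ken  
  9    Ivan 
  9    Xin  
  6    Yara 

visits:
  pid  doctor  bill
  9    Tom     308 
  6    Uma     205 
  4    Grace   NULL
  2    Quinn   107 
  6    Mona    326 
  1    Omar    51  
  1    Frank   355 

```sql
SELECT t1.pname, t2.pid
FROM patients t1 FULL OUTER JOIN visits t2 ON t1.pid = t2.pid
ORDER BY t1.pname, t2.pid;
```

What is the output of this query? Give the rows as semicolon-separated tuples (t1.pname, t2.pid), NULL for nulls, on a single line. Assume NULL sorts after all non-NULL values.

(Alice, 2); (Bob, 2); (Eve, 1); (Eve, 1); (Ivan, 9); (Ivan, 9); (Judy, 2); (Ken, 2); (Xin, 9); (Yara, 6); (Yara, 6); (NULL, 4)

FULL OUTER JOIN keeps every row from both sides; unmatched rows get NULL for the other side's columns.
Matching on t1.pid = t2.pid.
- t1 (pid=2) pairs with 1 row(s) of t2.
- t1 (pid=9) pairs with 1 row(s) of t2.
- t1 (pid=2) pairs with 1 row(s) of t2.
- t1 (pid=1) pairs with 2 row(s) of t2.
- t1 (pid=2) pairs with 1 row(s) of t2.
- t1 (pid=2) pairs with 1 row(s) of t2.
- t1 (pid=9) pairs with 1 row(s) of t2.
- t1 (pid=9) pairs with 1 row(s) of t2.
- t1 (pid=6) pairs with 2 row(s) of t2.
- plus 1 unmatched t2 row(s), each kept with NULL t1 columns.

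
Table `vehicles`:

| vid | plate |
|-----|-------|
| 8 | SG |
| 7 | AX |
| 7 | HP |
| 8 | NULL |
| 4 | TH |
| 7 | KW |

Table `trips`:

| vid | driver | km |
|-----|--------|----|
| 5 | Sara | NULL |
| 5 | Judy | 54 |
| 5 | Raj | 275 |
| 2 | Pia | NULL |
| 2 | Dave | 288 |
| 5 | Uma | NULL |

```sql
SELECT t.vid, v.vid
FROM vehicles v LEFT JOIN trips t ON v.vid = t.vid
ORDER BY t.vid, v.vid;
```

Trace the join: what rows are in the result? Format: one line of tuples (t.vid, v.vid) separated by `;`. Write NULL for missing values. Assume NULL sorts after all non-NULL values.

(NULL, 4); (NULL, 7); (NULL, 7); (NULL, 7); (NULL, 8); (NULL, 8)

LEFT JOIN keeps every row from `vehicles`; unmatched rows get NULL for `trips`'s columns.
Matching on v.vid = t.vid.
Matched pairs: 0; unmatched v rows kept: 6.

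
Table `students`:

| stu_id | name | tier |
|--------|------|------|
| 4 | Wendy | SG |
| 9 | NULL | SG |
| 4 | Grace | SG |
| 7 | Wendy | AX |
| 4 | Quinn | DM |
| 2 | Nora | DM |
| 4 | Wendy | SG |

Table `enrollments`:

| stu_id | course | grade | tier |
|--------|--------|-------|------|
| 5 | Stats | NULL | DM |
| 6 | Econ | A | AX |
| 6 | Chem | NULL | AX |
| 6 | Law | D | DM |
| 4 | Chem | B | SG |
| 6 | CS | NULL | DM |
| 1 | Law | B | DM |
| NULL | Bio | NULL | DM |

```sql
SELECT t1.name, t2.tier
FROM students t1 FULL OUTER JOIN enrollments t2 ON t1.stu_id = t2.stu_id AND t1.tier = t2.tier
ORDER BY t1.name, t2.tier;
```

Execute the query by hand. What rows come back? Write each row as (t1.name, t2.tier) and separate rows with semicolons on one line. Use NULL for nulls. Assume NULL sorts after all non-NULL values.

(Grace, SG); (Nora, NULL); (Quinn, NULL); (Wendy, SG); (Wendy, SG); (Wendy, NULL); (NULL, AX); (NULL, AX); (NULL, DM); (NULL, DM); (NULL, DM); (NULL, DM); (NULL, DM); (NULL, NULL)

FULL OUTER JOIN keeps every row from both sides; unmatched rows get NULL for the other side's columns.
Matching on t1.stu_id = t2.stu_id AND t1.tier = t2.tier. A NULL in a compared column never satisfies the condition.
- t1 row (stu_id=4, tier=SG): matches 1 t2 row(s) → 1 output row(s).
- t1 row (stu_id=9, tier=SG): no match → kept, t2 columns NULL.
- t1 row (stu_id=4, tier=SG): matches 1 t2 row(s) → 1 output row(s).
- t1 row (stu_id=7, tier=AX): no match → kept, t2 columns NULL.
- t1 row (stu_id=4, tier=DM): no match → kept, t2 columns NULL.
- t1 row (stu_id=2, tier=DM): no match → kept, t2 columns NULL.
- t1 row (stu_id=4, tier=SG): matches 1 t2 row(s) → 1 output row(s).
- 7 t2 row(s) had no t1 match → kept, t1 columns NULL.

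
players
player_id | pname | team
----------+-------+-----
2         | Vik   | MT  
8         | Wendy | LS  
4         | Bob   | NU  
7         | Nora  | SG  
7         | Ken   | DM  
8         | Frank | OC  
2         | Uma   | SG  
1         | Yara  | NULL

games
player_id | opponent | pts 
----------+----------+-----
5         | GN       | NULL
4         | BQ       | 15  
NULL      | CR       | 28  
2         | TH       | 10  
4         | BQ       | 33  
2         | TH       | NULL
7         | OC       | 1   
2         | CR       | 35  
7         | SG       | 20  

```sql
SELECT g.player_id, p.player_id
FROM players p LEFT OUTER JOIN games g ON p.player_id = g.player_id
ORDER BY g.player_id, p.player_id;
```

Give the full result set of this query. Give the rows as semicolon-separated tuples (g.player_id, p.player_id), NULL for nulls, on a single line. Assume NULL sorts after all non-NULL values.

LEFT JOIN keeps every row from `players`; unmatched rows get NULL for `games`'s columns.
Matching on p.player_id = g.player_id. A NULL in a compared column never satisfies the condition.
- player_id=2: 3 matching g row(s), so 3 row(s) emitted.
- player_id=8: no g row matches, row kept with g columns NULL.
- player_id=4: 2 matching g row(s), so 2 row(s) emitted.
- player_id=7: 2 matching g row(s), so 2 row(s) emitted.
- player_id=7: 2 matching g row(s), so 2 row(s) emitted.
- player_id=8: no g row matches, row kept with g columns NULL.
- player_id=2: 3 matching g row(s), so 3 row(s) emitted.
- player_id=1: no g row matches, row kept with g columns NULL.

(2, 2); (2, 2); (2, 2); (2, 2); (2, 2); (2, 2); (4, 4); (4, 4); (7, 7); (7, 7); (7, 7); (7, 7); (NULL, 1); (NULL, 8); (NULL, 8)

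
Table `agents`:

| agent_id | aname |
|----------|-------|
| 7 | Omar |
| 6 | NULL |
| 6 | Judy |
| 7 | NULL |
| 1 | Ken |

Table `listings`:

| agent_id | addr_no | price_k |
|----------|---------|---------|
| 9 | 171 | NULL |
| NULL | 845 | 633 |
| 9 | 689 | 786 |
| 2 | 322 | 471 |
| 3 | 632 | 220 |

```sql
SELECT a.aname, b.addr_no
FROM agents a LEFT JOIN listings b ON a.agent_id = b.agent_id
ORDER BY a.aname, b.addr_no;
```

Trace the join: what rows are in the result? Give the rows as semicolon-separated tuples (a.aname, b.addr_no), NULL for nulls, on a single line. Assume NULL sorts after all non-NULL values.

LEFT JOIN keeps every row from `agents`; unmatched rows get NULL for `listings`'s columns.
Matching on a.agent_id = b.agent_id. A NULL in a compared column never satisfies the condition.
Matched pairs: 0; unmatched a rows kept: 5.

(Judy, NULL); (Ken, NULL); (Omar, NULL); (NULL, NULL); (NULL, NULL)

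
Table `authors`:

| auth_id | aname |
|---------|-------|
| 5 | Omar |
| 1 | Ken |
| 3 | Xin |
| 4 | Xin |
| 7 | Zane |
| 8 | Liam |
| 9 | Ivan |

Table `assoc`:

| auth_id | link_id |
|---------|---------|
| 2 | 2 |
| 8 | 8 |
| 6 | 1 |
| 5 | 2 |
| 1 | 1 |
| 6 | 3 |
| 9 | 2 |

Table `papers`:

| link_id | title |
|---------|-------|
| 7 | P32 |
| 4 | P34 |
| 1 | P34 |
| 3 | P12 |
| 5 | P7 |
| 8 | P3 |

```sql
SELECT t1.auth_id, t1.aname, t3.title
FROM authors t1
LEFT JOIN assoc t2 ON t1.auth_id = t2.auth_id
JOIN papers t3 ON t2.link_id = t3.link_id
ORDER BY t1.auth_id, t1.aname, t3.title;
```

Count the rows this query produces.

2

Evaluate left to right. First `authors t1 LEFT JOIN assoc t2` on auth_id: 7 row(s).
Then INNER JOIN `papers t3` on link_id: keep only rows whose t2.link_id appears in t3.
Result: 2 row(s).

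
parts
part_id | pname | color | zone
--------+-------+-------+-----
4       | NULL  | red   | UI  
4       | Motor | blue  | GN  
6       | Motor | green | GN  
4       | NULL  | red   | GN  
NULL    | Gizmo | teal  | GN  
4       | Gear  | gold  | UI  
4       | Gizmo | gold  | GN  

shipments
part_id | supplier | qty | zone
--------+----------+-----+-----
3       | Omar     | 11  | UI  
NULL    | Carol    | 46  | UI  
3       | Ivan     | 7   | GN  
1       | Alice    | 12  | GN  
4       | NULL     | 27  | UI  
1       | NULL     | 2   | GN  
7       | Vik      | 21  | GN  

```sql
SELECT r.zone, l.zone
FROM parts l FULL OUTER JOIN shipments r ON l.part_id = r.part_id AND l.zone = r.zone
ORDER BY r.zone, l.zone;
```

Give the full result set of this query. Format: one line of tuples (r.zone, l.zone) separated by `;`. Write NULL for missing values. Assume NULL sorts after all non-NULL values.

(GN, NULL); (GN, NULL); (GN, NULL); (GN, NULL); (UI, UI); (UI, UI); (UI, NULL); (UI, NULL); (NULL, GN); (NULL, GN); (NULL, GN); (NULL, GN); (NULL, GN)

FULL OUTER JOIN keeps every row from both sides; unmatched rows get NULL for the other side's columns.
Matching on l.part_id = r.part_id AND l.zone = r.zone. A NULL in a compared column never satisfies the condition.
Matched pairs: 2; unmatched l rows kept: 5; unmatched r rows kept: 6.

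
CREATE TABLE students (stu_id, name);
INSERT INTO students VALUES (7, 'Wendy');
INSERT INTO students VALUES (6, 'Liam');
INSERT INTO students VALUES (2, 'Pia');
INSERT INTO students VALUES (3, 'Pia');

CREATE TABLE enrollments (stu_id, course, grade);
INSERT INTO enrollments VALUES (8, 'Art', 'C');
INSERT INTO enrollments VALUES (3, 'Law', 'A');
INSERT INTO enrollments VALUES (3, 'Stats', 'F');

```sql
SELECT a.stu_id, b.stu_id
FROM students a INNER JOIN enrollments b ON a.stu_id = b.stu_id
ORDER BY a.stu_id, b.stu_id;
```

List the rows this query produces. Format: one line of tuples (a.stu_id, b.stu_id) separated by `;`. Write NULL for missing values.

INNER JOIN keeps only pairs where the ON condition holds.
Matching on a.stu_id = b.stu_id.
- a[0] stu_id=7 → no match; dropped.
- a[1] stu_id=6 → no match; dropped.
- a[2] stu_id=2 → no match; dropped.
- a[3] stu_id=3 → 2 match(es) in b → 2 row(s).
After projecting and ordering:
a.stu_id | b.stu_id
3 | 3
3 | 3

(3, 3); (3, 3)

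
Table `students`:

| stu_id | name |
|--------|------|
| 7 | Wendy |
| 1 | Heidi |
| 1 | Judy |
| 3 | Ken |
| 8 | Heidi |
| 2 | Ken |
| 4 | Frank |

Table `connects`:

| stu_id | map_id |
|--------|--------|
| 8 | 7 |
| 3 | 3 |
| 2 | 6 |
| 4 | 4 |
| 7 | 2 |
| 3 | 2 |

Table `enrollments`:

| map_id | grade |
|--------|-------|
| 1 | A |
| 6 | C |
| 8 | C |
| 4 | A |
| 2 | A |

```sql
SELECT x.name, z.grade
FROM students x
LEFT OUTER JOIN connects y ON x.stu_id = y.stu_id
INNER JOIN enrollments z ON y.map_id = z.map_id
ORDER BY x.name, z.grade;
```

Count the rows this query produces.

Joins associate left-to-right: students LEFT JOIN connects on stu_id gives 8 intermediate row(s).
Then INNER JOIN `enrollments z` on map_id: keep only rows whose y.map_id appears in z.
Result: 4 row(s).

4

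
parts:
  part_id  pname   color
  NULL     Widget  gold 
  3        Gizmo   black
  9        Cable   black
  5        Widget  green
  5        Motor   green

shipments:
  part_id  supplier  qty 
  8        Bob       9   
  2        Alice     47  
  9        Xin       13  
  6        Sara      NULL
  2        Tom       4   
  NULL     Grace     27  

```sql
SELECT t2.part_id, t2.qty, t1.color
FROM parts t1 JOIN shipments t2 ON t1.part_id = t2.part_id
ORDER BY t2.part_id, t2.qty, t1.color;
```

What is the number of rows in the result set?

INNER JOIN keeps only pairs where the ON condition holds.
Matching on t1.part_id = t2.part_id. A NULL in a compared column never satisfies the condition.
Matched pairs: 1.
Total: 1 rows.

1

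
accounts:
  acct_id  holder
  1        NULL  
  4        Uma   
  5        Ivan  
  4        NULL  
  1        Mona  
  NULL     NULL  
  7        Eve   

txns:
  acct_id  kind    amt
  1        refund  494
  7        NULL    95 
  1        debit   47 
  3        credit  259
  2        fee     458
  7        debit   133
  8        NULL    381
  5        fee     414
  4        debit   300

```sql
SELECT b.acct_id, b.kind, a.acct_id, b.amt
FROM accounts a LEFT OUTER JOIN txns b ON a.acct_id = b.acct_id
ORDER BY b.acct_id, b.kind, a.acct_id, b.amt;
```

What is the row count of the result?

LEFT JOIN keeps every row from `accounts`; unmatched rows get NULL for `txns`'s columns.
Matching on a.acct_id = b.acct_id. A NULL in a compared column never satisfies the condition.
- a (acct_id=1) pairs with 2 row(s) of b.
- a (acct_id=4) pairs with 1 row(s) of b.
- a (acct_id=5) pairs with 1 row(s) of b.
- a (acct_id=4) pairs with 1 row(s) of b.
- a (acct_id=1) pairs with 2 row(s) of b.
- a (acct_id=NULL) has no partner → padded with NULL.
- a (acct_id=7) pairs with 2 row(s) of b.
Total: 9 matched + 1 padded = 10 rows.

10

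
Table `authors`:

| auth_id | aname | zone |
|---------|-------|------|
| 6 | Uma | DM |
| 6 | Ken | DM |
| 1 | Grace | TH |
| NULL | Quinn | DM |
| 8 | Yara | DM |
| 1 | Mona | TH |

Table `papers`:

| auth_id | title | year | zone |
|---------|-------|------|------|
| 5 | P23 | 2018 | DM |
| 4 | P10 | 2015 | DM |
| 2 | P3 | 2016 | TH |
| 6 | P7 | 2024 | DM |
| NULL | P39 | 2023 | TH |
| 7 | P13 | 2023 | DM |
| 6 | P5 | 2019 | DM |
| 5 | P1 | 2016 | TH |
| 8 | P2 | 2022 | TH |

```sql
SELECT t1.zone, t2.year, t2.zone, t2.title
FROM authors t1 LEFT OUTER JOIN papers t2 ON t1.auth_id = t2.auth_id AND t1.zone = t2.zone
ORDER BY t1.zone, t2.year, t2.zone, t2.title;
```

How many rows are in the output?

8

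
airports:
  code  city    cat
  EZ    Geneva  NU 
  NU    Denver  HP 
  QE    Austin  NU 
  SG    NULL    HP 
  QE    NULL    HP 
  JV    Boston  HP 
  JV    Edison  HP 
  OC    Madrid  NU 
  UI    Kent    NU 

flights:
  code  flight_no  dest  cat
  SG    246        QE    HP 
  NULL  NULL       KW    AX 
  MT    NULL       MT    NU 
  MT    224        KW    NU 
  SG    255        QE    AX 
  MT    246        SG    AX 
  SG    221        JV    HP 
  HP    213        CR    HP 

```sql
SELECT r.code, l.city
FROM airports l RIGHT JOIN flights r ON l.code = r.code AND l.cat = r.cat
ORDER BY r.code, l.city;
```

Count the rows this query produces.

RIGHT JOIN keeps every row from `flights`; unmatched rows get NULL for `airports`'s columns.
Matching on l.code = r.code AND l.cat = r.cat. A NULL in a compared column never satisfies the condition.
- l (code=EZ, cat=NU) has no partner in r.
- l (code=NU, cat=HP) has no partner in r.
- l (code=QE, cat=NU) has no partner in r.
- l (code=SG, cat=HP) pairs with 2 row(s) of r.
- l (code=QE, cat=HP) has no partner in r.
- l (code=JV, cat=HP) has no partner in r.
- l (code=JV, cat=HP) has no partner in r.
- l (code=OC, cat=NU) has no partner in r.
- l (code=UI, cat=NU) has no partner in r.
- 6 r row(s) had no l match → kept, l columns NULL.
Total: 2 matched + 6 padded = 8 rows.

8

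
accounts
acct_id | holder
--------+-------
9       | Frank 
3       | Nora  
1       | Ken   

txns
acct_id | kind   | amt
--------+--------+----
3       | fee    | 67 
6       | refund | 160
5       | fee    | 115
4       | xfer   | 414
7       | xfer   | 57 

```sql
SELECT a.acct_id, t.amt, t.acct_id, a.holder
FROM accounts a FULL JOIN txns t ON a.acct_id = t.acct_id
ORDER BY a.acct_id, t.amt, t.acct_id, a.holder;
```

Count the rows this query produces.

FULL OUTER JOIN keeps every row from both sides; unmatched rows get NULL for the other side's columns.
Matching on a.acct_id = t.acct_id.
- a[0] acct_id=9 → no match; kept with NULLs on the t side.
- a[1] acct_id=3 → 1 match(es) in t → 1 row(s).
- a[2] acct_id=1 → no match; kept with NULLs on the t side.
- plus 4 unmatched t row(s), each kept with NULL a columns.
Total: 1 matched + 6 padded = 7 rows.

7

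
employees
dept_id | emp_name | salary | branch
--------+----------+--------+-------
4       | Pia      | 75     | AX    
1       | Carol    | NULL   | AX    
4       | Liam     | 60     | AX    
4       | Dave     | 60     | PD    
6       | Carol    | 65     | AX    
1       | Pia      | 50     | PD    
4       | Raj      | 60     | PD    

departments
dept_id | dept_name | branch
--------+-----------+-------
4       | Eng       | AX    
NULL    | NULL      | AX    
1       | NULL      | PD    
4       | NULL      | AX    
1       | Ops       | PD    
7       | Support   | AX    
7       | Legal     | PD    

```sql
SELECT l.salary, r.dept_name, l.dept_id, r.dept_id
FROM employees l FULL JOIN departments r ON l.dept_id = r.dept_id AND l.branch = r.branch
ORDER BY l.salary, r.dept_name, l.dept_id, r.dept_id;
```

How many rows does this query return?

13

FULL OUTER JOIN keeps every row from both sides; unmatched rows get NULL for the other side's columns.
Matching on l.dept_id = r.dept_id AND l.branch = r.branch. A NULL in a compared column never satisfies the condition.
- l (dept_id=4, branch=AX) pairs with 2 row(s) of r.
- l (dept_id=1, branch=AX) has no partner → padded with NULL.
- l (dept_id=4, branch=AX) pairs with 2 row(s) of r.
- l (dept_id=4, branch=PD) has no partner → padded with NULL.
- l (dept_id=6, branch=AX) has no partner → padded with NULL.
- l (dept_id=1, branch=PD) pairs with 2 row(s) of r.
- l (dept_id=4, branch=PD) has no partner → padded with NULL.
- 3 row(s) from r found no l partner → padded with NULL.
Total: 6 matched + 7 padded = 13 rows.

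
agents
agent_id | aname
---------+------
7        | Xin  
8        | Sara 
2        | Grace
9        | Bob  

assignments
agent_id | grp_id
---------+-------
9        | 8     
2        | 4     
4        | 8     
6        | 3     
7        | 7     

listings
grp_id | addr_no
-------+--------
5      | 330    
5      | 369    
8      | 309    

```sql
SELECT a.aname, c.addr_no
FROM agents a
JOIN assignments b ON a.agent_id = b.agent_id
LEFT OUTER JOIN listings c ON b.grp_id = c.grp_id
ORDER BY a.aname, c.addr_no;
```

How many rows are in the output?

Step 1 — a INNER JOIN b on agent_id → 3 row(s).
Then LEFT JOIN `listings c` on grp_id: each of those 3 rows is kept; rows whose b.grp_id has no match in c get NULL for c's columns.
Result: 3 row(s).

3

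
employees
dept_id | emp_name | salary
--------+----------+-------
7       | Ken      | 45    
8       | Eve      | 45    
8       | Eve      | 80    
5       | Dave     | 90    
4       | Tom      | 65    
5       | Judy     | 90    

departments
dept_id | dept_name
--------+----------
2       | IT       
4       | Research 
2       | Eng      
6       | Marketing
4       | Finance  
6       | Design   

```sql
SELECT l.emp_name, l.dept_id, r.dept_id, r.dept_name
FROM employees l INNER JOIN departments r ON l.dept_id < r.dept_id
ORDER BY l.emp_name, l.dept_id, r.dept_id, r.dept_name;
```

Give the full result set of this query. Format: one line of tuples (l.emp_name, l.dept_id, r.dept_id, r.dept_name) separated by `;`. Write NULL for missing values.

(Dave, 5, 6, Design); (Dave, 5, 6, Marketing); (Judy, 5, 6, Design); (Judy, 5, 6, Marketing); (Tom, 4, 6, Design); (Tom, 4, 6, Marketing)

INNER JOIN keeps only pairs where the ON condition holds.
Matching on l.dept_id < r.dept_id.
- l row (dept_id=7): no match → dropped.
- l row (dept_id=8): no match → dropped.
- l row (dept_id=8): no match → dropped.
- l row (dept_id=5): matches 2 r row(s) → 2 output row(s).
- l row (dept_id=4): matches 2 r row(s) → 2 output row(s).
- l row (dept_id=5): matches 2 r row(s) → 2 output row(s).
After projecting and ordering:
l.emp_name | l.dept_id | r.dept_id | r.dept_name
Dave | 5 | 6 | Design
Dave | 5 | 6 | Marketing
Judy | 5 | 6 | Design
Judy | 5 | 6 | Marketing
Tom | 4 | 6 | Design
Tom | 4 | 6 | Marketing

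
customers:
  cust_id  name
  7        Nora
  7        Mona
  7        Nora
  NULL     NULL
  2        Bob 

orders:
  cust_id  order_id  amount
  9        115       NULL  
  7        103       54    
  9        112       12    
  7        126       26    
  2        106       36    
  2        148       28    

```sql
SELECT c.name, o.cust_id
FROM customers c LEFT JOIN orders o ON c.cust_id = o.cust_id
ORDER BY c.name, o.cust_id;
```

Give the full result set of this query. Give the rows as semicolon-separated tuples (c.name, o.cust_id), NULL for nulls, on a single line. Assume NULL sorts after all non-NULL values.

LEFT JOIN keeps every row from `customers`; unmatched rows get NULL for `orders`'s columns.
Matching on c.cust_id = o.cust_id. A NULL in a compared column never satisfies the condition.
- c[0] cust_id=7 → 2 match(es) in o → 2 row(s).
- c[1] cust_id=7 → 2 match(es) in o → 2 row(s).
- c[2] cust_id=7 → 2 match(es) in o → 2 row(s).
- c[3] cust_id=NULL → no match; kept with NULLs on the o side.
- c[4] cust_id=2 → 2 match(es) in o → 2 row(s).
After projecting and ordering:
c.name | o.cust_id
Bob | 2
Bob | 2
Mona | 7
Mona | 7
Nora | 7
Nora | 7
Nora | 7
Nora | 7
NULL | NULL

(Bob, 2); (Bob, 2); (Mona, 7); (Mona, 7); (Nora, 7); (Nora, 7); (Nora, 7); (Nora, 7); (NULL, NULL)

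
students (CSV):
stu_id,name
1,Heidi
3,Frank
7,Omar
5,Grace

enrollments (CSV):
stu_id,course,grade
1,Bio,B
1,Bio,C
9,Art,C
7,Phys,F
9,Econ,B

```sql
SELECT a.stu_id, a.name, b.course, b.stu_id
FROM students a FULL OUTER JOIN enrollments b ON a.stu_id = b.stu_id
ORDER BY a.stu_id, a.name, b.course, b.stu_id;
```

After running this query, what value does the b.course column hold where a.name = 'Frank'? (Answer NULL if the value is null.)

NULL

FULL OUTER JOIN keeps every row from both sides; unmatched rows get NULL for the other side's columns.
Matching on a.stu_id = b.stu_id.
Matched pairs: 3; unmatched a rows kept: 2; unmatched b rows kept: 2.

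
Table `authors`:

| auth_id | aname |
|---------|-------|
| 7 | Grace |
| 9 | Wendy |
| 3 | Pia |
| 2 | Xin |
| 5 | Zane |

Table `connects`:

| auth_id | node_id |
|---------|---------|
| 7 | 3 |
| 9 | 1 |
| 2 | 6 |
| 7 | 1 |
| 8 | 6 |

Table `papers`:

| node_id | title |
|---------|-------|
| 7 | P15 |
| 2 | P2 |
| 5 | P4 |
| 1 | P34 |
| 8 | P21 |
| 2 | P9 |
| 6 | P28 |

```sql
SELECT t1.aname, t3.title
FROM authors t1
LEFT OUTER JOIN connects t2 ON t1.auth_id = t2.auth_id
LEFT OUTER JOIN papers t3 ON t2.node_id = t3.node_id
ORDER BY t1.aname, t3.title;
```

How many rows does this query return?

6

Evaluate left to right. First `authors t1 LEFT JOIN connects t2` on auth_id: 6 row(s).
Then LEFT JOIN `papers t3` on node_id: each of those 6 rows is kept; rows whose t2.node_id has no match in t3 get NULL for t3's columns.
Result: 6 row(s).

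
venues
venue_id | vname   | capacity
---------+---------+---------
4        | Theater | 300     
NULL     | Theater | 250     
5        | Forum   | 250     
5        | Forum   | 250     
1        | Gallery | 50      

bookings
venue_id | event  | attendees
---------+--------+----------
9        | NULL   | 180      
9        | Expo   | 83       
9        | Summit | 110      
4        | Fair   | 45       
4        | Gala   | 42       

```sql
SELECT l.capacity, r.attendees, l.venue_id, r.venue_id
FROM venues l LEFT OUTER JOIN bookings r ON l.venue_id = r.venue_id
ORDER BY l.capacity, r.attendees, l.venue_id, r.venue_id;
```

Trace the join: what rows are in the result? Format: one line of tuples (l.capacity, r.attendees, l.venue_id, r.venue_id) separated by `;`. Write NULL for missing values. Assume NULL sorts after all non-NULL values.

LEFT JOIN keeps every row from `venues`; unmatched rows get NULL for `bookings`'s columns.
Matching on l.venue_id = r.venue_id. A NULL in a compared column never satisfies the condition.
Matched pairs: 2; unmatched l rows kept: 4.

(50, NULL, 1, NULL); (250, NULL, 5, NULL); (250, NULL, 5, NULL); (250, NULL, NULL, NULL); (300, 42, 4, 4); (300, 45, 4, 4)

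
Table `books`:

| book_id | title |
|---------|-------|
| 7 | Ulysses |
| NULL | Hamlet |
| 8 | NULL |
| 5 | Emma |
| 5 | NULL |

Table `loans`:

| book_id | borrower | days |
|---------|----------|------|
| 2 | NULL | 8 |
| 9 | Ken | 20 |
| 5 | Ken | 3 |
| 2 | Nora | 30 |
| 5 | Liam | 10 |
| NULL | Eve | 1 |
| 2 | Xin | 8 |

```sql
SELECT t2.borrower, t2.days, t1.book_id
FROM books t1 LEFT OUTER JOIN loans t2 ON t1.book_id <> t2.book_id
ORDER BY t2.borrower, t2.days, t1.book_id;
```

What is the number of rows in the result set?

LEFT JOIN keeps every row from `books`; unmatched rows get NULL for `loans`'s columns.
Matching on t1.book_id <> t2.book_id. A NULL in a compared column never satisfies the condition.
- t1[0] book_id=7 → 6 match(es) in t2 → 6 row(s).
- t1[1] book_id=NULL → no match; kept with NULLs on the t2 side.
- t1[2] book_id=8 → 6 match(es) in t2 → 6 row(s).
- t1[3] book_id=5 → 4 match(es) in t2 → 4 row(s).
- t1[4] book_id=5 → 4 match(es) in t2 → 4 row(s).
Total: 20 matched + 1 padded = 21 rows.

21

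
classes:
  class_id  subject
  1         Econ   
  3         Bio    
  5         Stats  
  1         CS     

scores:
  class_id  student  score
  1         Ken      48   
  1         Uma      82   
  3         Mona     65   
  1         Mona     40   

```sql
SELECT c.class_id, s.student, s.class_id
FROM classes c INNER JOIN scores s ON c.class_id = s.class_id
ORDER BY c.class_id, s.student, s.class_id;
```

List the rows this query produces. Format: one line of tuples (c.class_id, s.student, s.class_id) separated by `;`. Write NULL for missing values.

(1, Ken, 1); (1, Ken, 1); (1, Mona, 1); (1, Mona, 1); (1, Uma, 1); (1, Uma, 1); (3, Mona, 3)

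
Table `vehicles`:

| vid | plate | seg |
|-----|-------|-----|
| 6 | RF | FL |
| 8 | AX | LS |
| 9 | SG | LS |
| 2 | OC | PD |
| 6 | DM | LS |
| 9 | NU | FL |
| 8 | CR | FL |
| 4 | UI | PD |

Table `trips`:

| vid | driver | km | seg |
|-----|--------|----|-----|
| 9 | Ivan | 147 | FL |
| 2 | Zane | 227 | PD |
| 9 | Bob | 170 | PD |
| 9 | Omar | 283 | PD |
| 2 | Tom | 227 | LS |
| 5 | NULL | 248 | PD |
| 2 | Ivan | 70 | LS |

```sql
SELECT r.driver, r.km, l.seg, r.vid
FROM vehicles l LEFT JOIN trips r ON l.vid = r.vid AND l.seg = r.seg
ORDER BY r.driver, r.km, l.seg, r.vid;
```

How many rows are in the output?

8

LEFT JOIN keeps every row from `vehicles`; unmatched rows get NULL for `trips`'s columns.
Matching on l.vid = r.vid AND l.seg = r.seg.
- l[0] vid=6, seg=FL → no match; kept with NULLs on the r side.
- l[1] vid=8, seg=LS → no match; kept with NULLs on the r side.
- l[2] vid=9, seg=LS → no match; kept with NULLs on the r side.
- l[3] vid=2, seg=PD → 1 match(es) in r → 1 row(s).
- l[4] vid=6, seg=LS → no match; kept with NULLs on the r side.
- l[5] vid=9, seg=FL → 1 match(es) in r → 1 row(s).
- l[6] vid=8, seg=FL → no match; kept with NULLs on the r side.
- l[7] vid=4, seg=PD → no match; kept with NULLs on the r side.
Total: 2 matched + 6 padded = 8 rows.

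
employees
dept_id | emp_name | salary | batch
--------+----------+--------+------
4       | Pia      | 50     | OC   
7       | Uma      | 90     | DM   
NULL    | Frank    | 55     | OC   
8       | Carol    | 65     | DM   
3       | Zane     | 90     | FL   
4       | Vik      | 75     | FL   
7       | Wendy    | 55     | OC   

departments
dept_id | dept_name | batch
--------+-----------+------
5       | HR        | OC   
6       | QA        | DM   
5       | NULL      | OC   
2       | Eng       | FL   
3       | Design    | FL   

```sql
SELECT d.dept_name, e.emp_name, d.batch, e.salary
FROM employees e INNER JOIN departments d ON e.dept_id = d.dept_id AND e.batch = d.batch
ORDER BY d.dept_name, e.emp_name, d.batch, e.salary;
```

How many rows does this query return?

1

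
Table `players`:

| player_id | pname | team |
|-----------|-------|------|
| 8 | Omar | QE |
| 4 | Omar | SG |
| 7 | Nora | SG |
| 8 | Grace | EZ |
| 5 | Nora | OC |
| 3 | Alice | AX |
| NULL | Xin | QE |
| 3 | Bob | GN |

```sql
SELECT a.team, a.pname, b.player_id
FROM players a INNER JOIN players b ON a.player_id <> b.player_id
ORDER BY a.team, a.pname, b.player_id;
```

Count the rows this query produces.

INNER JOIN keeps only pairs where the ON condition holds.
Matching on a.player_id <> b.player_id. A NULL in a compared column never satisfies the condition.
- a (player_id=8) pairs with 5 row(s) of b.
- a (player_id=4) pairs with 6 row(s) of b.
- a (player_id=7) pairs with 6 row(s) of b.
- a (player_id=8) pairs with 5 row(s) of b.
- a (player_id=5) pairs with 6 row(s) of b.
- a (player_id=3) pairs with 5 row(s) of b.
- a (player_id=NULL) has no partner → excluded.
- a (player_id=3) pairs with 5 row(s) of b.
Total: 38 rows.

38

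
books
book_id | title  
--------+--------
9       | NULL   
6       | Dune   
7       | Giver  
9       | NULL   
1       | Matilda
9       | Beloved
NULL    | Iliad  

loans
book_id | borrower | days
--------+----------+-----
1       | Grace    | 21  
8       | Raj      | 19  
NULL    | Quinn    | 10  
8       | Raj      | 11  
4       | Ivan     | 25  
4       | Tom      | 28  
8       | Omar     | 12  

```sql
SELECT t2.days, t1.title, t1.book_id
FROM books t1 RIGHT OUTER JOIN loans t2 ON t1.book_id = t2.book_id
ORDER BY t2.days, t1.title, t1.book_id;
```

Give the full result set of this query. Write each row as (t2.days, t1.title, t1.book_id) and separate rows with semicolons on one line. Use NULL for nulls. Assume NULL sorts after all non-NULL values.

(10, NULL, NULL); (11, NULL, NULL); (12, NULL, NULL); (19, NULL, NULL); (21, Matilda, 1); (25, NULL, NULL); (28, NULL, NULL)

RIGHT JOIN keeps every row from `loans`; unmatched rows get NULL for `books`'s columns.
Matching on t1.book_id = t2.book_id. A NULL in a compared column never satisfies the condition.
Matched pairs: 1; unmatched t2 rows kept: 6.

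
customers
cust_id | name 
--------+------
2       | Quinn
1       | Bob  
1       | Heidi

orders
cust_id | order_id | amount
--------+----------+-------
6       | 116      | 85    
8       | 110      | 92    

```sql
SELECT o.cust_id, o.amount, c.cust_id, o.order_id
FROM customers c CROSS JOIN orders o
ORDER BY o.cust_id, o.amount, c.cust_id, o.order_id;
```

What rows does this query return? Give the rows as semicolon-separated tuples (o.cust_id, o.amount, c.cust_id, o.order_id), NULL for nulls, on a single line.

(6, 85, 1, 116); (6, 85, 1, 116); (6, 85, 2, 116); (8, 92, 1, 110); (8, 92, 1, 110); (8, 92, 2, 110)

CROSS JOIN pairs every row of `customers` with every row of `orders`: 3 × 2 = 6 rows.
After projecting and ordering:
o.cust_id | o.amount | c.cust_id | o.order_id
6 | 85 | 1 | 116
6 | 85 | 1 | 116
6 | 85 | 2 | 116
8 | 92 | 1 | 110
8 | 92 | 1 | 110
8 | 92 | 2 | 110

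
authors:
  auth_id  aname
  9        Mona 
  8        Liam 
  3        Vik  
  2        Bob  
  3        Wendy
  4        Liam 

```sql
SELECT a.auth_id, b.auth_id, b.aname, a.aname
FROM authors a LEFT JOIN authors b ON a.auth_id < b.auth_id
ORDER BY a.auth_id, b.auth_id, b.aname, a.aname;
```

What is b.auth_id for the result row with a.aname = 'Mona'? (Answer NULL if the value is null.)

LEFT JOIN keeps every row from `authors a`; unmatched rows get NULL for `authors b`'s columns.
Matching on a.auth_id < b.auth_id.
- a row (auth_id=9): no match → kept, b columns NULL.
- a row (auth_id=8): matches 1 b row(s) → 1 output row(s).
- a row (auth_id=3): matches 3 b row(s) → 3 output row(s).
- a row (auth_id=2): matches 5 b row(s) → 5 output row(s).
- a row (auth_id=3): matches 3 b row(s) → 3 output row(s).
- a row (auth_id=4): matches 2 b row(s) → 2 output row(s).

NULL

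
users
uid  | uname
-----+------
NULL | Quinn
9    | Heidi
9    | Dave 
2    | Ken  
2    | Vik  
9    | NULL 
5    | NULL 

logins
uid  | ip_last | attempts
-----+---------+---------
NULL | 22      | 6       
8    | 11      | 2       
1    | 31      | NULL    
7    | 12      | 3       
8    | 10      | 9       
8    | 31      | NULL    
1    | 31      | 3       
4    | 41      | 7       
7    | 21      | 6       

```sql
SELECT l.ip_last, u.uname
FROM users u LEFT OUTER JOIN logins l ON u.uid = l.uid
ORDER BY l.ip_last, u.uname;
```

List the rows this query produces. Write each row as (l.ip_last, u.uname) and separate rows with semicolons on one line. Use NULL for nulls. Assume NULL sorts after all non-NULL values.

(NULL, Dave); (NULL, Heidi); (NULL, Ken); (NULL, Quinn); (NULL, Vik); (NULL, NULL); (NULL, NULL)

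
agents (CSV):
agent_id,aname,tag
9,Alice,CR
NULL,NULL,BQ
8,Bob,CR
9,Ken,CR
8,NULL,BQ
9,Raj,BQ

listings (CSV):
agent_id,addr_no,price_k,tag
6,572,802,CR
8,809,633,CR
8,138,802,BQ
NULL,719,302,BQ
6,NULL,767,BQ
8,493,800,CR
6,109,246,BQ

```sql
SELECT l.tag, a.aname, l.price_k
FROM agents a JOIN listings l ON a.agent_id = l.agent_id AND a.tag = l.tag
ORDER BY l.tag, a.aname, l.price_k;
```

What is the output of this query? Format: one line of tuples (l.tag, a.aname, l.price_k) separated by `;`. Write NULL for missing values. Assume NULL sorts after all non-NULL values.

INNER JOIN keeps only pairs where the ON condition holds.
Matching on a.agent_id = l.agent_id AND a.tag = l.tag. A NULL in a compared column never satisfies the condition.
- a[0] agent_id=9, tag=CR → no match; dropped.
- a[1] agent_id=NULL, tag=BQ → no match; dropped.
- a[2] agent_id=8, tag=CR → 2 match(es) in l → 2 row(s).
- a[3] agent_id=9, tag=CR → no match; dropped.
- a[4] agent_id=8, tag=BQ → 1 match(es) in l → 1 row(s).
- a[5] agent_id=9, tag=BQ → no match; dropped.
After projecting and ordering:
l.tag | a.aname | l.price_k
BQ | NULL | 802
CR | Bob | 633
CR | Bob | 800

(BQ, NULL, 802); (CR, Bob, 633); (CR, Bob, 800)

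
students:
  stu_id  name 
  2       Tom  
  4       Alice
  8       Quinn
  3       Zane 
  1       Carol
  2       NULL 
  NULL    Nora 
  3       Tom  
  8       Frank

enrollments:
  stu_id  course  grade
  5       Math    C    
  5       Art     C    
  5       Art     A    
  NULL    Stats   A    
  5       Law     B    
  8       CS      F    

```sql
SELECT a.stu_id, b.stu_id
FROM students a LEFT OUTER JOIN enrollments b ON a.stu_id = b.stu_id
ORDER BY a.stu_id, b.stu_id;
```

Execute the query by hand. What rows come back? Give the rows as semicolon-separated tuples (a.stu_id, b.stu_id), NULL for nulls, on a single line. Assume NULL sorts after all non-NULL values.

(1, NULL); (2, NULL); (2, NULL); (3, NULL); (3, NULL); (4, NULL); (8, 8); (8, 8); (NULL, NULL)

LEFT JOIN keeps every row from `students`; unmatched rows get NULL for `enrollments`'s columns.
Matching on a.stu_id = b.stu_id. A NULL in a compared column never satisfies the condition.
- a[0] stu_id=2 → no match; kept with NULLs on the b side.
- a[1] stu_id=4 → no match; kept with NULLs on the b side.
- a[2] stu_id=8 → 1 match(es) in b → 1 row(s).
- a[3] stu_id=3 → no match; kept with NULLs on the b side.
- a[4] stu_id=1 → no match; kept with NULLs on the b side.
- a[5] stu_id=2 → no match; kept with NULLs on the b side.
- a[6] stu_id=NULL → no match; kept with NULLs on the b side.
- a[7] stu_id=3 → no match; kept with NULLs on the b side.
- a[8] stu_id=8 → 1 match(es) in b → 1 row(s).
After projecting and ordering:
a.stu_id | b.stu_id
1 | NULL
2 | NULL
2 | NULL
3 | NULL
3 | NULL
4 | NULL
8 | 8
8 | 8
NULL | NULL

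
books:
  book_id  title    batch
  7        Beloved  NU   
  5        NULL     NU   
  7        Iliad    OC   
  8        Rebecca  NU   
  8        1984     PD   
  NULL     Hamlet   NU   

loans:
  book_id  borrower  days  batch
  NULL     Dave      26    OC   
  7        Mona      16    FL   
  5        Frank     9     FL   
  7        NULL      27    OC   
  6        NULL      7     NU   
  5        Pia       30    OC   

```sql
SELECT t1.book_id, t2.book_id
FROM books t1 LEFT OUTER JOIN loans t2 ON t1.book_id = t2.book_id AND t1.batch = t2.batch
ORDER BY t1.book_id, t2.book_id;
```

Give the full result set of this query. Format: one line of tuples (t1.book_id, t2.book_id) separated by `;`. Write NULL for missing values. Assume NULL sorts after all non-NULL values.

LEFT JOIN keeps every row from `books`; unmatched rows get NULL for `loans`'s columns.
Matching on t1.book_id = t2.book_id AND t1.batch = t2.batch. A NULL in a compared column never satisfies the condition.
- t1[0] book_id=7, batch=NU → no match; kept with NULLs on the t2 side.
- t1[1] book_id=5, batch=NU → no match; kept with NULLs on the t2 side.
- t1[2] book_id=7, batch=OC → 1 match(es) in t2 → 1 row(s).
- t1[3] book_id=8, batch=NU → no match; kept with NULLs on the t2 side.
- t1[4] book_id=8, batch=PD → no match; kept with NULLs on the t2 side.
- t1[5] book_id=NULL, batch=NU → no match; kept with NULLs on the t2 side.
After projecting and ordering:
t1.book_id | t2.book_id
5 | NULL
7 | 7
7 | NULL
8 | NULL
8 | NULL
NULL | NULL

(5, NULL); (7, 7); (7, NULL); (8, NULL); (8, NULL); (NULL, NULL)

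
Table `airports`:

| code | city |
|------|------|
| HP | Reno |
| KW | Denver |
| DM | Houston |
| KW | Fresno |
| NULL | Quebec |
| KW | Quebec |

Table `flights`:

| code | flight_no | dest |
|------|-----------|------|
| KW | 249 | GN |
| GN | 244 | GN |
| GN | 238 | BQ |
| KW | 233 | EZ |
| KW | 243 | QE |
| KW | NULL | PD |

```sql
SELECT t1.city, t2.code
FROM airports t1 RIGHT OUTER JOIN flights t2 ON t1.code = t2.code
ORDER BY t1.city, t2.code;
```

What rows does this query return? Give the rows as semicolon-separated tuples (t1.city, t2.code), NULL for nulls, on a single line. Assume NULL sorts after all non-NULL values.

RIGHT JOIN keeps every row from `flights`; unmatched rows get NULL for `airports`'s columns.
Matching on t1.code = t2.code. A NULL in a compared column never satisfies the condition.
- t1 (code=HP) has no partner in t2.
- t1 (code=KW) pairs with 4 row(s) of t2.
- t1 (code=DM) has no partner in t2.
- t1 (code=KW) pairs with 4 row(s) of t2.
- t1 (code=NULL) has no partner in t2.
- t1 (code=KW) pairs with 4 row(s) of t2.
- 2 row(s) from t2 found no t1 partner → padded with NULL.

(Denver, KW); (Denver, KW); (Denver, KW); (Denver, KW); (Fresno, KW); (Fresno, KW); (Fresno, KW); (Fresno, KW); (Quebec, KW); (Quebec, KW); (Quebec, KW); (Quebec, KW); (NULL, GN); (NULL, GN)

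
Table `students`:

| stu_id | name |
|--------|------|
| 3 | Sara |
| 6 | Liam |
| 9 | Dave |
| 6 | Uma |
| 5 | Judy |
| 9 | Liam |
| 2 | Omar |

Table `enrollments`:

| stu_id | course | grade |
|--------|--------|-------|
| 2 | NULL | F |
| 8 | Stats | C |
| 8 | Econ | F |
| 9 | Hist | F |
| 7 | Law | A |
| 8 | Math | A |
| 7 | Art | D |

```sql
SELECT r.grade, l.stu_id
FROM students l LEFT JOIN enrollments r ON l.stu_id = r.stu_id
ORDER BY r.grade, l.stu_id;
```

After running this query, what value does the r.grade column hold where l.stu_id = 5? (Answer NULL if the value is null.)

LEFT JOIN keeps every row from `students`; unmatched rows get NULL for `enrollments`'s columns.
Matching on l.stu_id = r.stu_id.
- l (stu_id=3) has no partner → padded with NULL.
- l (stu_id=6) has no partner → padded with NULL.
- l (stu_id=9) pairs with 1 row(s) of r.
- l (stu_id=6) has no partner → padded with NULL.
- l (stu_id=5) has no partner → padded with NULL.
- l (stu_id=9) pairs with 1 row(s) of r.
- l (stu_id=2) pairs with 1 row(s) of r.

NULL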